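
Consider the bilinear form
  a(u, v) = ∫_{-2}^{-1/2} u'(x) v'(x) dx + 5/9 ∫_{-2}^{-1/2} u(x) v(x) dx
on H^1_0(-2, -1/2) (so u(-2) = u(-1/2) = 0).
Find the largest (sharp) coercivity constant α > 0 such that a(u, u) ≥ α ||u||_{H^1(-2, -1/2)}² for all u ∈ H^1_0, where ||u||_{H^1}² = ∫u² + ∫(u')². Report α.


α = (5 + 4*π^2)/(9 + 4*π^2)

Coercivity of a(·,·) on H^1_0(-2, -1/2) means a(u, u) ≥ α ||u||_{H^1}² for every u ∈ H^1_0.
The interval has length L = 3/2, and Poincaré/coercivity depend only on L. Here a(u, u) = ∫(u')² + (5/9)·∫u².
Here 0 < c = 5/9 < 1. The condition a(u,u) ≥ α||u||_{H^1}² reads (1−α)∫(u')² ≥ (α−c)∫u². Any admissible α is ≤ 1 (rapidly oscillating u have ∫u²/∫(u')² → 0), and α = 1 would force 0 ≥ (1−c)∫u², impossible since c < 1; so 1−α > 0. By the sharp Poincaré inequality on H^1_0 of an interval of length L, ∫(u')² ≥ (π/L)²∫u² with equality for the first sine mode sin(π(x−x₀)/L) (x₀ the left endpoint), so the inequality holds for all u iff (1−α)(π/L)² ≥ α − c, i.e. α ≤ ((π/L)² + c)/((π/L)² + 1) = (1 + c(L/π)²)/(1 + (L/π)²). With (π/L)² = 4*π^2/9 and c = 5/9, the largest admissible constant is α = ((π/L)² + c)/((π/L)² + 1).
Simplifying, α = (5 + 4*π^2)/(9 + 4*π^2).


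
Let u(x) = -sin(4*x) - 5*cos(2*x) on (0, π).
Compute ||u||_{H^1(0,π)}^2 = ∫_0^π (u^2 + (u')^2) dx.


||u||_{H^1(0,π)}^2 = 71*π

u'(x) = 10*sin(2*x) - 4*cos(4*x).
Expand u² and (u')² and integrate term by term on (0, π), using: for integers n ≥ 1, ∫_0^π sin²(nx) dx = ∫_0^π cos²(nx) dx = π/2; for n ≠ n', ∫_0^π sin(nx)sin(n'x) dx = ∫_0^π cos(nx)cos(n'x) dx = 0; and by product-to-sum, ∫_0^π sin(nx)cos(n'x) dx = ½∫_0^π [sin((n+n')x) + sin((n−n')x)] dx, which is 0 when n+n' is even and 2n/(n²−n'²) when n+n' is odd (it need not vanish on (0, π)).
  u² squared terms: (-1)²·∫sin(4x)² dx = 1·π/2 = π/2;  (-5)²·∫cos(2x)² dx = 25·π/2 = 25*π/2.
  u² cross terms: 2·(-1)·(-5)·∫sin(4x)·cos(2x) dx = 10·(0) = 0.
  So ∫_0^π u² dx = π/2 + 25*π/2 + 0 = 13*π.
  (u')² squared terms: (-4)²·∫cos(4x)² dx = 16·π/2 = 8*π;  (10)²·∫sin(2x)² dx = 100·π/2 = 50*π.
  (u')² cross terms: 2·(-4)·(10)·∫cos(4x)·sin(2x) dx = -80·(0) = 0.
  So ∫_0^π (u')² dx = 8*π + 50*π + 0 = 58*π.
||u||_{H^1}^2 = (13*π) + (58*π) = 71*π.


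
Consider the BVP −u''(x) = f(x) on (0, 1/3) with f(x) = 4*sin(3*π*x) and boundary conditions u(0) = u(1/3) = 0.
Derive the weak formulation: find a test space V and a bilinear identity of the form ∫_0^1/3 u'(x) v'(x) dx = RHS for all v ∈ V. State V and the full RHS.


V = H^1_0(0, 1/3) (so v(0) = v(1/3) = 0); weak form: ∫_0^1/3 u'v' dx = ∫_0^1/3 (4*sin(3*π*x)) v dx for all v ∈ V.

Multiply both sides by a test function v and integrate from 0 to 1/3:
  ∫_0^1/3 −u''(x) v(x) dx = ∫_0^1/3 f(x) v(x) dx.
Integrate the LHS by parts once:
  ∫_0^1/3 −u'' v dx = −[u'(x) v(x)]_0^1/3 + ∫_0^1/3 u'(x) v'(x) dx.
Thus ∫_0^1/3 u'(x) v'(x) dx = ∫_0^1/3 f(x) v(x) dx + [u'(x) v(x)]_0^1/3.
Choose V so that boundary terms are either known or forced to vanish.
u is Dirichlet: u(0) = u(1/3) = 0. Let V = H^1_0(0, 1/3); then v(0) = v(1/3) = 0, and [u' v]_0^1/3 = 0.
Weak formulation: find u (satisfying any essential BC) such that ∫_0^1/3 u'(x) v'(x) dx = ∫_0^1/3 f v dx for all v ∈ V.
Substituting f(x) = 4*sin(3*π*x), the right-hand side is ∫_0^1/3 (4*sin(3*π*x)) v dx.


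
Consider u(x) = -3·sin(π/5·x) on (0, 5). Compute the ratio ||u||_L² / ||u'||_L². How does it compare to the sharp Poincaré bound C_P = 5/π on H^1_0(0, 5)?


||u||_L² / ||u'||_L² = 5/π = C_P.

u(x) = -3·sin(π/5·x), so u'(x) = -3*π*cos(π*x/5)/5.
Writing u(x) = A·sin(kπx/L) with A = -3 and k = 1, use ∫_0^L sin²(kπx/L) dx = L/2 and ∫_0^L cos²(kπx/L) dx = L/2.
u² = 9·sin²(π/5·x) and (u')² = 9*π^2/25·cos²(π/5·x), and each of sin², cos² integrates to L/2 = 5/2 over (0, 5).
∫_0^5 u² dx = 45/2, so ||u||_L² = 3*sqrt(10)/2.
∫_0^5 (u')² dx = 9*π^2/10, so ||u'||_L² = 3*sqrt(10)*π/10.
Ratio ||u||_L² / ||u'||_L² = 5/π.
Sharp Poincaré constant on H^1_0(0, 5) is C_P = L/π = 5/π, achieved by sin(π/5·x).
This is the k = 1 eigenfunction (up to amplitude), so the ratio equals the sharp Poincaré constant exactly.


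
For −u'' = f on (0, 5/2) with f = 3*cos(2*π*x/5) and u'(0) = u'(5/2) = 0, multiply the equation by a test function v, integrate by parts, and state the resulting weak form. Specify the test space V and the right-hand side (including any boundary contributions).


V = H^1(0, 5/2) (no boundary constraint on v; u is determined up to an additive constant); weak form: ∫_0^5/2 u'v' dx = ∫_0^5/2 (3*cos(2*π*x/5)) v dx for all v ∈ V.

Multiply both sides by a test function v and integrate from 0 to 5/2:
  ∫_0^5/2 −u''(x) v(x) dx = ∫_0^5/2 f(x) v(x) dx.
Integrate the LHS by parts once:
  ∫_0^5/2 −u'' v dx = −[u'(x) v(x)]_0^5/2 + ∫_0^5/2 u'(x) v'(x) dx.
Thus ∫_0^5/2 u'(x) v'(x) dx = ∫_0^5/2 f(x) v(x) dx + [u'(x) v(x)]_0^5/2.
Choose V so that boundary terms are either known or forced to vanish.
u has homogeneous Neumann: u'(0) = u'(5/2) = 0. So [u' v]_0^5/2 = 0·v(5/2) − 0·v(0) = 0 for any v; take V = H^1(0, 5/2).
Weak formulation: find u (satisfying any essential BC) such that ∫_0^5/2 u'(x) v'(x) dx = ∫_0^5/2 f v dx for all v ∈ V (homogeneous Neumann, so boundary terms vanish).
Substituting f(x) = 3*cos(2*π*x/5), the right-hand side is ∫_0^5/2 (3*cos(2*π*x/5)) v dx.
Compatibility check (pure Neumann): taking v ≡ 1 ∈ V gives 0 = ∫_0^5/2 f dx + (0) − (0), i.e. ∫_0^5/2 f dx must equal u'(0) − u'(5/2) = 0. Indeed ∫_0^5/2 (3*cos(2*π*x/5)) dx = 0, so the data are compatible. The solution is then unique only up to an additive constant (fix it e.g. by requiring ∫_0^5/2 u dx = 0).


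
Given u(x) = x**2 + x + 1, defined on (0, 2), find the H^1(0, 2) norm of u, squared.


||u||_{H^1}^2 = 736/15

The H^1 norm (squared) on an interval (0, L) is
  ||u||_{H^1}^2 = ∫_0^L u(x)^2 dx + ∫_0^L u'(x)^2 dx.
Compute u'(x) = 2*x + 1.
Then u(x)^2 = x**4 + 2*x**3 + 3*x**2 + 2*x + 1 and u'(x)^2 = 4*x**2 + 4*x + 1.
Integrate each monomial from 0 to 2 using ∫_0^2 c·x^n dx = c·2^(n+1)/(n+1):
  ∫_0^2 u(x)^2 dx = ∫_0^2 (x^4 + 2*x^3 + 3*x^2 + 2*x + 1) dx. Term by term:
    ∫_0^2 x^4 dx = 32/5;  ∫_0^2 2*x^3 dx = 8;  ∫_0^2 3*x^2 dx = 8;
    ∫_0^2 2*x dx = 4;  ∫_0^2 1 dx = 2.
  Sum: 32/5 + 8 + 8 + 4 + 2 = 142/5.
  ∫_0^2 u'(x)^2 dx = ∫_0^2 (4*x^2 + 4*x + 1) dx. Term by term:
    ∫_0^2 4*x^2 dx = 32/3;  ∫_0^2 4*x dx = 8;  ∫_0^2 1 dx = 2.
  Sum: 32/3 + 8 + 2 = 62/3.
Adding: ||u||_{H^1}^2 = 142/5 + 62/3 = 736/15.


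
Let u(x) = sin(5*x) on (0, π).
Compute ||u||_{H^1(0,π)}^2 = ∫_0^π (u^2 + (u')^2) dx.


||u||_{H^1(0,π)}^2 = 13*π

u'(x) = 5*cos(5*x).
Expand u² and (u')² and integrate term by term on (0, π), using: for integers n ≥ 1, ∫_0^π sin²(nx) dx = ∫_0^π cos²(nx) dx = π/2; for n ≠ n', ∫_0^π sin(nx)sin(n'x) dx = ∫_0^π cos(nx)cos(n'x) dx = 0; and by product-to-sum, ∫_0^π sin(nx)cos(n'x) dx = ½∫_0^π [sin((n+n')x) + sin((n−n')x)] dx, which is 0 when n+n' is even and 2n/(n²−n'²) when n+n' is odd (it need not vanish on (0, π)).
  u² squared terms: (1)²·∫sin(5x)² dx = 1·π/2 = π/2.
  So ∫_0^π u² dx = π/2.
  (u')² squared terms: (5)²·∫cos(5x)² dx = 25·π/2 = 25*π/2.
  So ∫_0^π (u')² dx = 25*π/2.
||u||_{H^1}^2 = (π/2) + (25*π/2) = 13*π.


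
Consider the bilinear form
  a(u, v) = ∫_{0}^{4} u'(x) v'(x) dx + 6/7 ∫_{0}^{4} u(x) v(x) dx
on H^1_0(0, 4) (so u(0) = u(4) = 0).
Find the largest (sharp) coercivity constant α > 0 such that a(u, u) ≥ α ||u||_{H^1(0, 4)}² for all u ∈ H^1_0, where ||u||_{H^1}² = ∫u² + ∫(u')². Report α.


α = (π^2 + 96/7)/(π^2 + 16)

Coercivity of a(·,·) on H^1_0(0, 4) means a(u, u) ≥ α ||u||_{H^1}² for every u ∈ H^1_0.
The interval has length L = 4, and Poincaré/coercivity depend only on L. Here a(u, u) = ∫(u')² + (6/7)·∫u².
Here 0 < c = 6/7 < 1. The condition a(u,u) ≥ α||u||_{H^1}² reads (1−α)∫(u')² ≥ (α−c)∫u². Any admissible α is ≤ 1 (rapidly oscillating u have ∫u²/∫(u')² → 0), and α = 1 would force 0 ≥ (1−c)∫u², impossible since c < 1; so 1−α > 0. By the sharp Poincaré inequality on H^1_0 of an interval of length L, ∫(u')² ≥ (π/L)²∫u² with equality for the first sine mode sin(π(x−x₀)/L) (x₀ the left endpoint), so the inequality holds for all u iff (1−α)(π/L)² ≥ α − c, i.e. α ≤ ((π/L)² + c)/((π/L)² + 1) = (1 + c(L/π)²)/(1 + (L/π)²). With (π/L)² = π^2/16 and c = 6/7, the largest admissible constant is α = ((π/L)² + c)/((π/L)² + 1).
Simplifying, α = (π^2 + 96/7)/(π^2 + 16).


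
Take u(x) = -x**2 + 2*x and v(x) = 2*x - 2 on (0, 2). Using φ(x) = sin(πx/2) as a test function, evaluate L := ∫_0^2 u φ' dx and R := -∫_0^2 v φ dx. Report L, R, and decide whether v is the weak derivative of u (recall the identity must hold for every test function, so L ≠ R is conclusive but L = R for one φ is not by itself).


LHS = 0, RHS = 0. No, v is not the weak derivative of u.

u(x) = -x**2 + 2*x, classical derivative u'(x) = 2 - 2*x.
φ(x) = sin(πx/2), so φ'(x) = π*cos(π*x/2)/2.
Note φ(0) = φ(2) = 0, so the boundary term u·φ vanishes.
LHS = ∫_0^2 u(x) φ'(x) dx = ∫_0^2 (-π*x^2*cos(π*x/2)/2 + π*x*cos(π*x/2)) dx. Term by term:
  ∫_0^2 π*x*cos(π*x/2) dx = -8/π;  ∫_0^2 -π*x^2*cos(π*x/2)/2 dx = 8/π.
Sum: -8/π + 8/π = 0.
So LHS = 0.
∫_0^2 v(x) φ(x) dx = ∫_0^2 (2*x*sin(π*x/2) - 2*sin(π*x/2)) dx. Term by term:
  ∫_0^2 -2*sin(π*x/2) dx = -8/π;  ∫_0^2 2*x*sin(π*x/2) dx = 8/π.
Sum: -8/π + 8/π = 0.
So RHS = -∫_0^2 v(x) φ(x) dx = 0.
LHS = RHS, so the identity holds for this particular φ. But this is necessary, not sufficient: a weak derivative must satisfy the identity for EVERY test function in C_c^∞(0, 2).
Here u is smooth, so its weak derivative equals its classical derivative u'(x) = 2 - 2*x. Since v(x) = 2*x - 2 ≠ u'(x), v is NOT the weak derivative of u — the agreement for this single φ is a coincidence (the difference v − u' happens to be L²-orthogonal to this φ).


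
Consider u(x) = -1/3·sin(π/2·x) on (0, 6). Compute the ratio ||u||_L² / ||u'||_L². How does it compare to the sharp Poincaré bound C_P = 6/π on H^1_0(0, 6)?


||u||_L² / ||u'||_L² = 2/π < C_P = 6/π.

u(x) = -1/3·sin(π/2·x), so u'(x) = -π*cos(π*x/2)/6.
Writing u(x) = A·sin(kπx/L) with A = -1/3 and k = 3, use ∫_0^L sin²(kπx/L) dx = L/2 and ∫_0^L cos²(kπx/L) dx = L/2.
u² = 1/9·sin²(π/2·x) and (u')² = π^2/36·cos²(π/2·x), and each of sin², cos² integrates to L/2 = 3 over (0, 6).
∫_0^6 u² dx = 1/3, so ||u||_L² = sqrt(3)/3.
∫_0^6 (u')² dx = π^2/12, so ||u'||_L² = sqrt(3)*π/6.
Ratio ||u||_L² / ||u'||_L² = 2/π.
Sharp Poincaré constant on H^1_0(0, 6) is C_P = L/π = 6/π, achieved by sin(π/6·x).
This is the k = 3 harmonic; the ratio L/(kπ) is strictly less than C_P = L/π, consistent with the sharp inequality ||u||_L² ≤ C_P ||u'||_L².


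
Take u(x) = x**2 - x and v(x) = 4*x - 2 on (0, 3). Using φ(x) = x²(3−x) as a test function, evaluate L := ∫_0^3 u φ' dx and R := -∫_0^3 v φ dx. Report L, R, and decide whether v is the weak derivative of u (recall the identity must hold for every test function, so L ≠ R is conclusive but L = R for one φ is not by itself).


LHS = -351/20, RHS = -351/10. No, v is not the weak derivative of u.

u(x) = x**2 - x, classical derivative u'(x) = 2*x - 1.
φ(x) = x²(3−x), so φ'(x) = 3*x*(2 - x).
Note φ(0) = φ(3) = 0, so the boundary term u·φ vanishes.
LHS = ∫_0^3 u(x) φ'(x) dx = ∫_0^3 (-3*x^4 + 9*x^3 - 6*x^2) dx. Term by term:
  ∫_0^3 -3*x^4 dx = -729/5;  ∫_0^3 9*x^3 dx = 729/4;  ∫_0^3 -6*x^2 dx = -54.
Sum: -729/5 + 729/4 − 54 = -351/20.
So LHS = -351/20.
∫_0^3 v(x) φ(x) dx = ∫_0^3 (-4*x^4 + 14*x^3 - 6*x^2) dx. Term by term:
  ∫_0^3 -4*x^4 dx = -972/5;  ∫_0^3 14*x^3 dx = 567/2;  ∫_0^3 -6*x^2 dx = -54.
Sum: -972/5 + 567/2 − 54 = 351/10.
So RHS = -∫_0^3 v(x) φ(x) dx = -351/10.
LHS − RHS = 351/20 ≠ 0, so the identity fails.
(For a valid weak derivative the identity must hold for EVERY test function, in particular this one. The failure shows v is NOT the weak derivative of u.)
Correct weak derivative would be u'(x) = 2*x - 1.


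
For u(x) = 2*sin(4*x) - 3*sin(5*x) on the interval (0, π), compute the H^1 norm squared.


||u||_{H^1(0,π)}^2 = 151*π

u'(x) = 8*cos(4*x) - 15*cos(5*x).
Expand u² and (u')² and integrate term by term on (0, π), using: for integers n ≥ 1, ∫_0^π sin²(nx) dx = ∫_0^π cos²(nx) dx = π/2; for n ≠ n', ∫_0^π sin(nx)sin(n'x) dx = ∫_0^π cos(nx)cos(n'x) dx = 0; and by product-to-sum, ∫_0^π sin(nx)cos(n'x) dx = ½∫_0^π [sin((n+n')x) + sin((n−n')x)] dx, which is 0 when n+n' is even and 2n/(n²−n'²) when n+n' is odd (it need not vanish on (0, π)).
  u² squared terms: (-3)²·∫sin(5x)² dx = 9·π/2 = 9*π/2;  (2)²·∫sin(4x)² dx = 4·π/2 = 2*π.
  u² cross terms: 2·(-3)·(2)·∫sin(5x)·sin(4x) dx = -12·(0) = 0.
  So ∫_0^π u² dx = 9*π/2 + 2*π + 0 = 13*π/2.
  (u')² squared terms: (-15)²·∫cos(5x)² dx = 225·π/2 = 225*π/2;  (8)²·∫cos(4x)² dx = 64·π/2 = 32*π.
  (u')² cross terms: 2·(-15)·(8)·∫cos(5x)·cos(4x) dx = -240·(0) = 0.
  So ∫_0^π (u')² dx = 225*π/2 + 32*π + 0 = 289*π/2.
||u||_{H^1}^2 = (13*π/2) + (289*π/2) = 151*π.


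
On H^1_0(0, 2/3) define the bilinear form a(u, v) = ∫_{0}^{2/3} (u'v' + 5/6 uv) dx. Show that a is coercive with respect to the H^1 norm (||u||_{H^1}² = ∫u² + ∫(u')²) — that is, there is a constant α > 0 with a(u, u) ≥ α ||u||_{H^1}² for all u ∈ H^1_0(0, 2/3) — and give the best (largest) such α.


α = (10 + 27*π^2)/(3*(4 + 9*π^2))

Coercivity of a(·,·) on H^1_0(0, 2/3) means a(u, u) ≥ α ||u||_{H^1}² for every u ∈ H^1_0.
The interval has length L = 2/3, and Poincaré/coercivity depend only on L. Here a(u, u) = ∫(u')² + (5/6)·∫u².
Here 0 < c = 5/6 < 1. The condition a(u,u) ≥ α||u||_{H^1}² reads (1−α)∫(u')² ≥ (α−c)∫u². Any admissible α is ≤ 1 (rapidly oscillating u have ∫u²/∫(u')² → 0), and α = 1 would force 0 ≥ (1−c)∫u², impossible since c < 1; so 1−α > 0. By the sharp Poincaré inequality on H^1_0 of an interval of length L, ∫(u')² ≥ (π/L)²∫u² with equality for the first sine mode sin(π(x−x₀)/L) (x₀ the left endpoint), so the inequality holds for all u iff (1−α)(π/L)² ≥ α − c, i.e. α ≤ ((π/L)² + c)/((π/L)² + 1) = (1 + c(L/π)²)/(1 + (L/π)²). With (π/L)² = 9*π^2/4 and c = 5/6, the largest admissible constant is α = ((π/L)² + c)/((π/L)² + 1).
Simplifying, α = (10 + 27*π^2)/(3*(4 + 9*π^2)).


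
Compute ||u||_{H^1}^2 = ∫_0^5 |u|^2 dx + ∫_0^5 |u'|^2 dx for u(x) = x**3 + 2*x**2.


||u||_{H^1}^2 = 716500/21

The H^1 norm (squared) on an interval (0, L) is
  ||u||_{H^1}^2 = ∫_0^L u(x)^2 dx + ∫_0^L u'(x)^2 dx.
Compute u'(x) = 3*x**2 + 4*x.
Then u(x)^2 = x**6 + 4*x**5 + 4*x**4 and u'(x)^2 = 9*x**4 + 24*x**3 + 16*x**2.
Integrate each monomial from 0 to 5 using ∫_0^5 c·x^n dx = c·5^(n+1)/(n+1):
  ∫_0^5 u(x)^2 dx = ∫_0^5 (x^6 + 4*x^5 + 4*x^4) dx. Term by term:
    ∫_0^5 x^6 dx = 78125/7;  ∫_0^5 4*x^5 dx = 31250/3;  ∫_0^5 4*x^4 dx = 2500.
  Sum: 78125/7 + 31250/3 + 2500 = 505625/21.
  ∫_0^5 u'(x)^2 dx = ∫_0^5 (9*x^4 + 24*x^3 + 16*x^2) dx. Term by term:
    ∫_0^5 9*x^4 dx = 5625;  ∫_0^5 24*x^3 dx = 3750;  ∫_0^5 16*x^2 dx = 2000/3.
  Sum: 5625 + 3750 + 2000/3 = 30125/3.
Adding: ||u||_{H^1}^2 = 505625/21 + 30125/3 = 716500/21.


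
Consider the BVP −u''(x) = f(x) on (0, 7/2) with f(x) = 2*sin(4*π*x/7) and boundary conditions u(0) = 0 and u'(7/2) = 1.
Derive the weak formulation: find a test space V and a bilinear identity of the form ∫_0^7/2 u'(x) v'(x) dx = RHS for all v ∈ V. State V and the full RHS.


V = {v ∈ H^1(0, 7/2) : v(0) = 0} (test functions vanish at x = 0 where u is specified); weak form: ∫_0^7/2 u'v' dx = ∫_0^7/2 (2*sin(4*π*x/7)) v dx + v(7/2) for all v ∈ V.

Multiply both sides by a test function v and integrate from 0 to 7/2:
  ∫_0^7/2 −u''(x) v(x) dx = ∫_0^7/2 f(x) v(x) dx.
Integrate the LHS by parts once:
  ∫_0^7/2 −u'' v dx = −[u'(x) v(x)]_0^7/2 + ∫_0^7/2 u'(x) v'(x) dx.
Thus ∫_0^7/2 u'(x) v'(x) dx = ∫_0^7/2 f(x) v(x) dx + [u'(x) v(x)]_0^7/2.
Choose V so that boundary terms are either known or forced to vanish.
Mixed BC: u(0) = 0 (Dirichlet) and u'(7/2) = 1 (Neumann). Define V = {v ∈ H^1(0, 7/2) : v(0) = 0}. Then [u' v]_0^7/2 = u'(7/2)·v(7/2) − u'(0)·0 = v(7/2).
Weak formulation: find u (satisfying any essential BC) such that ∫_0^7/2 u'(x) v'(x) dx = ∫_0^7/2 f v dx + v(7/2) for all v ∈ V (Dirichlet at 0 absorbed into V; Neumann datum at x = 7/2 contributes the boundary term).
Substituting f(x) = 2*sin(4*π*x/7), the right-hand side is ∫_0^7/2 (2*sin(4*π*x/7)) v dx + v(7/2).


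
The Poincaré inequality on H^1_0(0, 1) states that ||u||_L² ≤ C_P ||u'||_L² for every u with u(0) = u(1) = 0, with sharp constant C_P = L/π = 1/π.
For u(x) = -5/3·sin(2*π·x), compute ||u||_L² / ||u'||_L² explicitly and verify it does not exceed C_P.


||u||_L² / ||u'||_L² = 1/(2*π) < C_P = 1/π.

u(x) = -5/3·sin(2*π·x), so u'(x) = -10*π*cos(2*π*x)/3.
Writing u(x) = A·sin(kπx/L) with A = -5/3 and k = 2, use ∫_0^L sin²(kπx/L) dx = L/2 and ∫_0^L cos²(kπx/L) dx = L/2.
u² = 25/9·sin²(2*π·x) and (u')² = 100*π^2/9·cos²(2*π·x), and each of sin², cos² integrates to L/2 = 1/2 over (0, 1).
∫_0^1 u² dx = 25/18, so ||u||_L² = 5*sqrt(2)/6.
∫_0^1 (u')² dx = 50*π^2/9, so ||u'||_L² = 5*sqrt(2)*π/3.
Ratio ||u||_L² / ||u'||_L² = 1/(2*π).
Sharp Poincaré constant on H^1_0(0, 1) is C_P = L/π = 1/π, achieved by sin(π·x).
This is the k = 2 harmonic; the ratio L/(kπ) is strictly less than C_P = L/π, consistent with the sharp inequality ||u||_L² ≤ C_P ||u'||_L².


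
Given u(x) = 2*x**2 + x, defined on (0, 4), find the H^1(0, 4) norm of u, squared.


||u||_{H^1}^2 = 22588/15

The H^1 norm (squared) on an interval (0, L) is
  ||u||_{H^1}^2 = ∫_0^L u(x)^2 dx + ∫_0^L u'(x)^2 dx.
Compute u'(x) = 4*x + 1.
Then u(x)^2 = 4*x**4 + 4*x**3 + x**2 and u'(x)^2 = 16*x**2 + 8*x + 1.
Integrate each monomial from 0 to 4 using ∫_0^4 c·x^n dx = c·4^(n+1)/(n+1):
  ∫_0^4 u(x)^2 dx = ∫_0^4 (4*x^4 + 4*x^3 + x^2) dx. Term by term:
    ∫_0^4 4*x^4 dx = 4096/5;  ∫_0^4 4*x^3 dx = 256;  ∫_0^4 x^2 dx = 64/3.
  Sum: 4096/5 + 256 + 64/3 = 16448/15.
  ∫_0^4 u'(x)^2 dx = ∫_0^4 (16*x^2 + 8*x + 1) dx. Term by term:
    ∫_0^4 16*x^2 dx = 1024/3;  ∫_0^4 8*x dx = 64;  ∫_0^4 1 dx = 4.
  Sum: 1024/3 + 64 + 4 = 1228/3.
Adding: ||u||_{H^1}^2 = 16448/15 + 1228/3 = 22588/15.


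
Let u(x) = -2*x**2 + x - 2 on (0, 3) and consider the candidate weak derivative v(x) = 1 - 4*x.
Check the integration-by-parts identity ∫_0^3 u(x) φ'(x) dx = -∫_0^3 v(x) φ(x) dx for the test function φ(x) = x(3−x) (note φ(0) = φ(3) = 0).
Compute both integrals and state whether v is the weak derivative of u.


LHS = 45/2, RHS = 45/2. Yes, v = u' weakly.

u(x) = -2*x**2 + x - 2, classical derivative u'(x) = 1 - 4*x.
φ(x) = x(3−x), so φ'(x) = 3 - 2*x.
Note φ(0) = φ(3) = 0, so the boundary term u·φ vanishes.
LHS = ∫_0^3 u(x) φ'(x) dx = ∫_0^3 (4*x^3 - 8*x^2 + 7*x - 6) dx. Term by term:
  ∫_0^3 4*x^3 dx = 81;  ∫_0^3 -8*x^2 dx = -72;  ∫_0^3 7*x dx = 63/2;
  ∫_0^3 -6 dx = -18.
Sum: 81 − 72 + 63/2 − 18 = 45/2.
So LHS = 45/2.
∫_0^3 v(x) φ(x) dx = ∫_0^3 (4*x^3 - 13*x^2 + 3*x) dx. Term by term:
  ∫_0^3 4*x^3 dx = 81;  ∫_0^3 -13*x^2 dx = -117;  ∫_0^3 3*x dx = 27/2.
Sum: 81 − 117 + 27/2 = -45/2.
So RHS = -∫_0^3 v(x) φ(x) dx = 45/2.
LHS = RHS, so the identity holds for this test φ.
Moreover u is smooth here and v(x) = u'(x) = 1 - 4*x pointwise, so the identity holds for every test function. Hence v is the weak derivative of u.


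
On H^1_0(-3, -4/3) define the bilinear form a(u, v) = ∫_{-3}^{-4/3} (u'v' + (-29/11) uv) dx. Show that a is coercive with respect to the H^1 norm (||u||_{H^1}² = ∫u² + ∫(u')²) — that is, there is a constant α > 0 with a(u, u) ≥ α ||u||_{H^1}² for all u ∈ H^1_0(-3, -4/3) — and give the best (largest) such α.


α = (-725 + 99*π^2)/(11*(25 + 9*π^2))

Coercivity of a(·,·) on H^1_0(-3, -4/3) means a(u, u) ≥ α ||u||_{H^1}² for every u ∈ H^1_0.
The interval has length L = 5/3, and Poincaré/coercivity depend only on L. Here a(u, u) = ∫(u')² + (-29/11)·∫u².
Here c = -29/11 < 0 with |c| < (π/L)² = 9*π^2/25, so coercivity still holds. The condition a(u,u) ≥ α||u||_{H^1}² reads (1−α)∫(u')² ≥ (α−c)∫u². Any admissible α is ≤ 1 (rapidly oscillating u have ∫u²/∫(u')² → 0), and α = 1 would force 0 ≥ (1−c)∫u², impossible since c < 1; so 1−α > 0. By the sharp Poincaré inequality on H^1_0 of an interval of length L, ∫(u')² ≥ (π/L)²∫u² with equality for the first sine mode sin(π(x−x₀)/L) (x₀ the left endpoint), so the inequality holds for all u iff (1−α)(π/L)² ≥ α − c, i.e. α ≤ ((π/L)² + c)/((π/L)² + 1) = (1 + c(L/π)²)/(1 + (L/π)²). (Direct route, valid since c ≤ 0: Poincaré gives c∫u² ≥ c(L/π)²∫(u')², so a(u,u) ≥ (1 + c(L/π)²)∫(u')², while ||u||_{H^1}² ≤ (1 + (L/π)²)∫(u')²; dividing yields the same α.) With (π/L)² = 9*π^2/25 and c = -29/11, the largest admissible constant is α = ((π/L)² + c)/((π/L)² + 1).
Simplifying, α = (-725 + 99*π^2)/(11*(25 + 9*π^2)).


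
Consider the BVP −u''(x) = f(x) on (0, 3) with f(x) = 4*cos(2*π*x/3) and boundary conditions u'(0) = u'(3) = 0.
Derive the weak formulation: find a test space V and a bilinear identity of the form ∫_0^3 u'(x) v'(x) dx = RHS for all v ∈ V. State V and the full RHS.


V = H^1(0, 3) (no boundary constraint on v; u is determined up to an additive constant); weak form: ∫_0^3 u'v' dx = ∫_0^3 (4*cos(2*π*x/3)) v dx for all v ∈ V.

Multiply both sides by a test function v and integrate from 0 to 3:
  ∫_0^3 −u''(x) v(x) dx = ∫_0^3 f(x) v(x) dx.
Integrate the LHS by parts once:
  ∫_0^3 −u'' v dx = −[u'(x) v(x)]_0^3 + ∫_0^3 u'(x) v'(x) dx.
Thus ∫_0^3 u'(x) v'(x) dx = ∫_0^3 f(x) v(x) dx + [u'(x) v(x)]_0^3.
Choose V so that boundary terms are either known or forced to vanish.
u has homogeneous Neumann: u'(0) = u'(3) = 0. So [u' v]_0^3 = 0·v(3) − 0·v(0) = 0 for any v; take V = H^1(0, 3).
Weak formulation: find u (satisfying any essential BC) such that ∫_0^3 u'(x) v'(x) dx = ∫_0^3 f v dx for all v ∈ V (homogeneous Neumann, so boundary terms vanish).
Substituting f(x) = 4*cos(2*π*x/3), the right-hand side is ∫_0^3 (4*cos(2*π*x/3)) v dx.
Compatibility check (pure Neumann): taking v ≡ 1 ∈ V gives 0 = ∫_0^3 f dx + (0) − (0), i.e. ∫_0^3 f dx must equal u'(0) − u'(3) = 0. Indeed ∫_0^3 (4*cos(2*π*x/3)) dx = 0, so the data are compatible. The solution is then unique only up to an additive constant (fix it e.g. by requiring ∫_0^3 u dx = 0).


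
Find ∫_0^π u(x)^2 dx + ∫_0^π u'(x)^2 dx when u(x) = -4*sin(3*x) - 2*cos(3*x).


||u||_{H^1(0,π)}^2 = 100*π

u'(x) = 6*sin(3*x) - 12*cos(3*x).
Expand u² and (u')² and integrate term by term on (0, π), using: for integers n ≥ 1, ∫_0^π sin²(nx) dx = ∫_0^π cos²(nx) dx = π/2; for n ≠ n', ∫_0^π sin(nx)sin(n'x) dx = ∫_0^π cos(nx)cos(n'x) dx = 0; and by product-to-sum, ∫_0^π sin(nx)cos(n'x) dx = ½∫_0^π [sin((n+n')x) + sin((n−n')x)] dx, which is 0 when n+n' is even and 2n/(n²−n'²) when n+n' is odd (it need not vanish on (0, π)).
  u² squared terms: (-4)²·∫sin(3x)² dx = 16·π/2 = 8*π;  (-2)²·∫cos(3x)² dx = 4·π/2 = 2*π.
  u² cross terms: 2·(-4)·(-2)·∫sin(3x)·cos(3x) dx = 16·(0) = 0.
  So ∫_0^π u² dx = 8*π + 2*π + 0 = 10*π.
  (u')² squared terms: (-12)²·∫cos(3x)² dx = 144·π/2 = 72*π;  (6)²·∫sin(3x)² dx = 36·π/2 = 18*π.
  (u')² cross terms: 2·(-12)·(6)·∫cos(3x)·sin(3x) dx = -144·(0) = 0.
  So ∫_0^π (u')² dx = 72*π + 18*π + 0 = 90*π.
||u||_{H^1}^2 = (10*π) + (90*π) = 100*π.


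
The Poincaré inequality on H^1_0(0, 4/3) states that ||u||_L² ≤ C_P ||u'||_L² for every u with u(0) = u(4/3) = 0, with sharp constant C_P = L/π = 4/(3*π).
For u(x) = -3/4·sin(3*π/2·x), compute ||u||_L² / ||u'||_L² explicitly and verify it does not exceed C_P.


||u||_L² / ||u'||_L² = 2/(3*π) < C_P = 4/(3*π).

u(x) = -3/4·sin(3*π/2·x), so u'(x) = -9*π*cos(3*π*x/2)/8.
Writing u(x) = A·sin(kπx/L) with A = -3/4 and k = 2, use ∫_0^L sin²(kπx/L) dx = L/2 and ∫_0^L cos²(kπx/L) dx = L/2.
u² = 9/16·sin²(3*π/2·x) and (u')² = 81*π^2/64·cos²(3*π/2·x), and each of sin², cos² integrates to L/2 = 2/3 over (0, 4/3).
∫_0^4/3 u² dx = 3/8, so ||u||_L² = sqrt(6)/4.
∫_0^4/3 (u')² dx = 27*π^2/32, so ||u'||_L² = 3*sqrt(6)*π/8.
Ratio ||u||_L² / ||u'||_L² = 2/(3*π).
Sharp Poincaré constant on H^1_0(0, 4/3) is C_P = L/π = 4/(3*π), achieved by sin(3*π/4·x).
This is the k = 2 harmonic; the ratio L/(kπ) is strictly less than C_P = L/π, consistent with the sharp inequality ||u||_L² ≤ C_P ||u'||_L².


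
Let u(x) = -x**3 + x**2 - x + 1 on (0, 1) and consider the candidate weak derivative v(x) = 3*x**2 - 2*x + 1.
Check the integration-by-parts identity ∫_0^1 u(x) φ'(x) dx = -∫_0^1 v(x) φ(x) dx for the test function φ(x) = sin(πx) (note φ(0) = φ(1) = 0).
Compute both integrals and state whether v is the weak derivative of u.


LHS = -12/π^3 + 3/π, RHS = -3/π + 12/π^3. No, v is not the weak derivative of u.

u(x) = -x**3 + x**2 - x + 1, classical derivative u'(x) = -3*x**2 + 2*x - 1.
φ(x) = sin(πx), so φ'(x) = π*cos(π*x).
Note φ(0) = φ(1) = 0, so the boundary term u·φ vanishes.
LHS = ∫_0^1 u(x) φ'(x) dx = ∫_0^1 (-π*x^3*cos(π*x) + π*x^2*cos(π*x) - π*x*cos(π*x) + π*cos(π*x)) dx. Term by term:
  ∫_0^1 π*cos(π*x) dx = 0;  ∫_0^1 π*x^2*cos(π*x) dx = -2/π;  ∫_0^1 -π*x*cos(π*x) dx = 2/π;
  ∫_0^1 -π*x^3*cos(π*x) dx = -12/π^3 + 3/π.
Sum: 0 − 2/π + 2/π + -12/π^3 + 3/π = -12/π^3 + 3/π.
So LHS = -12/π^3 + 3/π.
∫_0^1 v(x) φ(x) dx = ∫_0^1 (3*x^2*sin(π*x) - 2*x*sin(π*x) + sin(π*x)) dx. Term by term:
  ∫_0^1 -2*x*sin(π*x) dx = -2/π;  ∫_0^1 3*x^2*sin(π*x) dx = -12/π^3 + 3/π;  ∫_0^1 sin(π*x) dx = 2/π.
Sum: -2/π + -12/π^3 + 3/π + 2/π = -12/π^3 + 3/π.
So RHS = -∫_0^1 v(x) φ(x) dx = -3/π + 12/π^3.
LHS − RHS = -24/π^3 + 6/π ≠ 0, so the identity fails.
(For a valid weak derivative the identity must hold for EVERY test function, in particular this one. The failure shows v is NOT the weak derivative of u.)
Correct weak derivative would be u'(x) = -3*x**2 + 2*x - 1.


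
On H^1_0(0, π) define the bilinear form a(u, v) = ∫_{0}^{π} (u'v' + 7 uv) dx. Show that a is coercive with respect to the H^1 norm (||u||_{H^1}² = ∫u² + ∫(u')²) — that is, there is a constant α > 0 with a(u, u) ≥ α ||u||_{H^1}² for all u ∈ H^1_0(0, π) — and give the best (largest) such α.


α = 1

Coercivity of a(·,·) on H^1_0(0, π) means a(u, u) ≥ α ||u||_{H^1}² for every u ∈ H^1_0.
The interval has length L = π, and Poincaré/coercivity depend only on L. Here a(u, u) = ∫(u')² + (7)·∫u².
Here c = 7 ≥ 1, so a(u,u) = ∫(u')² + c∫u² ≥ ∫(u')² + ∫u² = ||u||_{H^1}², i.e. α = 1 works. No larger α is possible: a(u,u) ≥ α||u||_{H^1}² means (1−α)∫(u')² ≥ (α−c)∫u², and for the modes u_n = sin(nπ(x−x₀)/L) (x₀ the left endpoint) one has ∫u_n²/∫(u_n')² = (L/(nπ))² → 0, so a(u_n,u_n)/||u_n||_{H^1}² → 1. Hence the optimal constant is α = 1.
Therefore α = 1.


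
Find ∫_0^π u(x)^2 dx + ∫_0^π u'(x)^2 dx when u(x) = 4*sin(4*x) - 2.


||u||_{H^1(0,π)}^2 = 140*π

u'(x) = 16*cos(4*x).
Expand u² and (u')² and integrate term by term on (0, π), using: for integers n ≥ 1, ∫_0^π sin²(nx) dx = ∫_0^π cos²(nx) dx = π/2; for n ≠ n', ∫_0^π sin(nx)sin(n'x) dx = ∫_0^π cos(nx)cos(n'x) dx = 0; and by product-to-sum, ∫_0^π sin(nx)cos(n'x) dx = ½∫_0^π [sin((n+n')x) + sin((n−n')x)] dx, which is 0 when n+n' is even and 2n/(n²−n'²) when n+n' is odd (it need not vanish on (0, π)). For the constant mode: ∫_0^π 1 dx = π, ∫_0^π cos(nx) dx = 0, ∫_0^π sin(nx) dx = (1−(−1)^n)/n.
  u² squared terms: (-2)²·∫1 dx = 4·π = 4*π;  (4)²·∫sin(4x)² dx = 16·π/2 = 8*π.
  u² cross terms: 2·(-2)·(4)·∫1·sin(4x) dx = -16·(0) = 0.
  So ∫_0^π u² dx = 4*π + 8*π + 0 = 12*π.
  (u')² squared terms: (16)²·∫cos(4x)² dx = 256·π/2 = 128*π.
  So ∫_0^π (u')² dx = 128*π.
||u||_{H^1}^2 = (12*π) + (128*π) = 140*π.


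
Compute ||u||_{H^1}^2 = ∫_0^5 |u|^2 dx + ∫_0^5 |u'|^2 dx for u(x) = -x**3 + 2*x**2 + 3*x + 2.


||u||_{H^1}^2 = 78940/21

The H^1 norm (squared) on an interval (0, L) is
  ||u||_{H^1}^2 = ∫_0^L u(x)^2 dx + ∫_0^L u'(x)^2 dx.
Compute u'(x) = -3*x**2 + 4*x + 3.
Then u(x)^2 = x**6 - 4*x**5 - 2*x**4 + 8*x**3 + 17*x**2 + 12*x + 4 and u'(x)^2 = 9*x**4 - 24*x**3 - 2*x**2 + 24*x + 9.
Integrate each monomial from 0 to 5 using ∫_0^5 c·x^n dx = c·5^(n+1)/(n+1):
  ∫_0^5 u(x)^2 dx = ∫_0^5 (x^6 - 4*x^5 - 2*x^4 + 8*x^3 + 17*x^2 + 12*x + 4) dx. Term by term:
    ∫_0^5 x^6 dx = 78125/7;  ∫_0^5 -4*x^5 dx = -31250/3;  ∫_0^5 -2*x^4 dx = -1250;
    ∫_0^5 8*x^3 dx = 1250;  ∫_0^5 17*x^2 dx = 2125/3;  ∫_0^5 12*x dx = 150;
    ∫_0^5 4 dx = 20.
  Sum: 78125/7 − 31250/3 − 1250 + 1250 + 2125/3 + 150 + 20 = 34070/21.
  ∫_0^5 u'(x)^2 dx = ∫_0^5 (9*x^4 - 24*x^3 - 2*x^2 + 24*x + 9) dx. Term by term:
    ∫_0^5 9*x^4 dx = 5625;  ∫_0^5 -24*x^3 dx = -3750;  ∫_0^5 -2*x^2 dx = -250/3;
    ∫_0^5 24*x dx = 300;  ∫_0^5 9 dx = 45.
  Sum: 5625 − 3750 − 250/3 + 300 + 45 = 6410/3.
Adding: ||u||_{H^1}^2 = 34070/21 + 6410/3 = 78940/21.


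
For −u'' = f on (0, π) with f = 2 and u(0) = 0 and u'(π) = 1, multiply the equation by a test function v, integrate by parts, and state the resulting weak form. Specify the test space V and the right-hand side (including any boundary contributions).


V = {v ∈ H^1(0, π) : v(0) = 0} (test functions vanish at x = 0 where u is specified); weak form: ∫_0^π u'v' dx = ∫_0^π (2) v dx + v(π) for all v ∈ V.

Multiply both sides by a test function v and integrate from 0 to π:
  ∫_0^π −u''(x) v(x) dx = ∫_0^π f(x) v(x) dx.
Integrate the LHS by parts once:
  ∫_0^π −u'' v dx = −[u'(x) v(x)]_0^π + ∫_0^π u'(x) v'(x) dx.
Thus ∫_0^π u'(x) v'(x) dx = ∫_0^π f(x) v(x) dx + [u'(x) v(x)]_0^π.
Choose V so that boundary terms are either known or forced to vanish.
Mixed BC: u(0) = 0 (Dirichlet) and u'(π) = 1 (Neumann). Define V = {v ∈ H^1(0, π) : v(0) = 0}. Then [u' v]_0^π = u'(π)·v(π) − u'(0)·0 = v(π).
Weak formulation: find u (satisfying any essential BC) such that ∫_0^π u'(x) v'(x) dx = ∫_0^π f v dx + v(π) for all v ∈ V (Dirichlet at 0 absorbed into V; Neumann datum at x = π contributes the boundary term).
Substituting f(x) = 2, the right-hand side is ∫_0^π (2) v dx + v(π).


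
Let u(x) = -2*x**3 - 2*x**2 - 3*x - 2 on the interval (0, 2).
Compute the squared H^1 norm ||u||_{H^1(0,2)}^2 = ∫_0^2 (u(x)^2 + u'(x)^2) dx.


||u||_{H^1}^2 = 109754/105

The H^1 norm (squared) on an interval (0, L) is
  ||u||_{H^1}^2 = ∫_0^L u(x)^2 dx + ∫_0^L u'(x)^2 dx.
Compute u'(x) = -6*x**2 - 4*x - 3.
Then u(x)^2 = 4*x**6 + 8*x**5 + 16*x**4 + 20*x**3 + 17*x**2 + 12*x + 4 and u'(x)^2 = 36*x**4 + 48*x**3 + 52*x**2 + 24*x + 9.
Integrate each monomial from 0 to 2 using ∫_0^2 c·x^n dx = c·2^(n+1)/(n+1):
  ∫_0^2 u(x)^2 dx = ∫_0^2 (4*x^6 + 8*x^5 + 16*x^4 + 20*x^3 + 17*x^2 + 12*x + 4) dx. Term by term:
    ∫_0^2 4*x^6 dx = 512/7;  ∫_0^2 8*x^5 dx = 256/3;  ∫_0^2 16*x^4 dx = 512/5;
    ∫_0^2 20*x^3 dx = 80;  ∫_0^2 17*x^2 dx = 136/3;  ∫_0^2 12*x dx = 24;
    ∫_0^2 4 dx = 8.
  Sum: 512/7 + 256/3 + 512/5 + 80 + 136/3 + 24 + 8 = 43912/105.
  ∫_0^2 u'(x)^2 dx = ∫_0^2 (36*x^4 + 48*x^3 + 52*x^2 + 24*x + 9) dx. Term by term:
    ∫_0^2 36*x^4 dx = 1152/5;  ∫_0^2 48*x^3 dx = 192;  ∫_0^2 52*x^2 dx = 416/3;
    ∫_0^2 24*x dx = 48;  ∫_0^2 9 dx = 18.
  Sum: 1152/5 + 192 + 416/3 + 48 + 18 = 9406/15.
Adding: ||u||_{H^1}^2 = 43912/105 + 9406/15 = 109754/105.


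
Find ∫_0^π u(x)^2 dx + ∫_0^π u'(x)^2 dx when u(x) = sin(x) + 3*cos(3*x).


||u||_{H^1(0,π)}^2 = 46*π

u'(x) = -9*sin(3*x) + cos(x).
Expand u² and (u')² and integrate term by term on (0, π), using: for integers n ≥ 1, ∫_0^π sin²(nx) dx = ∫_0^π cos²(nx) dx = π/2; for n ≠ n', ∫_0^π sin(nx)sin(n'x) dx = ∫_0^π cos(nx)cos(n'x) dx = 0; and by product-to-sum, ∫_0^π sin(nx)cos(n'x) dx = ½∫_0^π [sin((n+n')x) + sin((n−n')x)] dx, which is 0 when n+n' is even and 2n/(n²−n'²) when n+n' is odd (it need not vanish on (0, π)).
  u² squared terms: (3)²·∫cos(3x)² dx = 9·π/2 = 9*π/2;  (1)²·∫sin(x)² dx = 1·π/2 = π/2.
  u² cross terms: 2·(3)·(1)·∫cos(3x)·sin(x) dx = 6·(0) = 0.
  So ∫_0^π u² dx = 9*π/2 + π/2 + 0 = 5*π.
  (u')² squared terms: (-9)²·∫sin(3x)² dx = 81·π/2 = 81*π/2;  (1)²·∫cos(x)² dx = 1·π/2 = π/2.
  (u')² cross terms: 2·(-9)·(1)·∫sin(3x)·cos(x) dx = -18·(0) = 0.
  So ∫_0^π (u')² dx = 81*π/2 + π/2 + 0 = 41*π.
||u||_{H^1}^2 = (5*π) + (41*π) = 46*π.


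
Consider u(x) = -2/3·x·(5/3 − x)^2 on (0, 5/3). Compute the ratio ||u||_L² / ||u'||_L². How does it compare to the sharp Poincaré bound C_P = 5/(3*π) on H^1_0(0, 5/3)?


||u||_L² / ||u'||_L² = 5*sqrt(14)/42 < C_P = 5/(3*π).

u(x) = -2/3·x·(5/3 − x)^2, so u'(x) = -2*x^2 + 40*x/9 - 50/27.
u(x) = -2/3·x·(5/3 − x)^2 vanishes at x = 0 and x = 5/3, so u ∈ H^1_0(0, 5/3). Differentiate via the product rule and integrate the resulting polynomials term by term.
  ∫_0^5/3 u² dx = ∫_0^5/3 (4*x^6/9 - 80*x^5/27 + 200*x^4/27 - 2000*x^3/243 + 2500*x^2/729) dx. Term by term:
    ∫_0^5/3 4*x^6/9 dx = 312500/137781;  ∫_0^5/3 -80*x^5/27 dx = -625000/59049;  ∫_0^5/3 200*x^4/27 dx = 125000/6561;
    ∫_0^5/3 -2000*x^3/243 dx = -312500/19683;  ∫_0^5/3 2500*x^2/729 dx = 312500/59049.
  Sum: 312500/137781 − 625000/59049 + 125000/6561 − 312500/19683 + 312500/59049 = 62500/413343.
  ∫_0^5/3 (u')² dx = ∫_0^5/3 (4*x^4 - 160*x^3/9 + 2200*x^2/81 - 4000*x/243 + 2500/729) dx. Term by term:
    ∫_0^5/3 4*x^4 dx = 2500/243;  ∫_0^5/3 -160*x^3/9 dx = -25000/729;  ∫_0^5/3 2200*x^2/81 dx = 275000/6561;
    ∫_0^5/3 -4000*x/243 dx = -50000/2187;  ∫_0^5/3 2500/729 dx = 12500/2187.
  Sum: 2500/243 − 25000/729 + 275000/6561 − 50000/2187 + 12500/2187 = 5000/6561.
∫_0^5/3 u² dx = 62500/413343, so ||u||_L² = 250*sqrt(7)/1701.
∫_0^5/3 (u')² dx = 5000/6561, so ||u'||_L² = 50*sqrt(2)/81.
Ratio ||u||_L² / ||u'||_L² = 5*sqrt(14)/42.
Sharp Poincaré constant on H^1_0(0, 5/3) is C_P = L/π = 5/(3*π), achieved by sin(3*π/5·x).
A polynomial bump cannot attain the sharp Poincaré constant (only the first sine eigenfunction does), so the ratio is strictly less than C_P, consistent with ||u||_L² ≤ C_P ||u'||_L².


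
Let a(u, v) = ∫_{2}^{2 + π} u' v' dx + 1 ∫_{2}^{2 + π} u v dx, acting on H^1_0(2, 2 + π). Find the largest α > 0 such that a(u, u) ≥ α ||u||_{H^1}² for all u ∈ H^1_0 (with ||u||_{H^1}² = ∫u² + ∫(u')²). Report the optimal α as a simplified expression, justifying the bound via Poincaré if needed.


α = 1

Coercivity of a(·,·) on H^1_0(2, 2 + π) means a(u, u) ≥ α ||u||_{H^1}² for every u ∈ H^1_0.
The interval has length L = π, and Poincaré/coercivity depend only on L. Here a(u, u) = ∫(u')² + (1)·∫u².
Here c = 1 ≥ 1, so a(u,u) = ∫(u')² + c∫u² ≥ ∫(u')² + ∫u² = ||u||_{H^1}², i.e. α = 1 works. No larger α is possible: a(u,u) ≥ α||u||_{H^1}² means (1−α)∫(u')² ≥ (α−c)∫u², and for the modes u_n = sin(nπ(x−x₀)/L) (x₀ the left endpoint) one has ∫u_n²/∫(u_n')² = (L/(nπ))² → 0, so a(u_n,u_n)/||u_n||_{H^1}² → 1. Hence the optimal constant is α = 1.
Therefore α = 1.


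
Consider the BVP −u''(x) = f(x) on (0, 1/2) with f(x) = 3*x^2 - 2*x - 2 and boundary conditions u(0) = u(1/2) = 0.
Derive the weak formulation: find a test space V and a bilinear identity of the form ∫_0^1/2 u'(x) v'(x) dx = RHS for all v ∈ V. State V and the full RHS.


V = H^1_0(0, 1/2) (so v(0) = v(1/2) = 0); weak form: ∫_0^1/2 u'v' dx = ∫_0^1/2 (3*x^2 - 2*x - 2) v dx for all v ∈ V.

Multiply both sides by a test function v and integrate from 0 to 1/2:
  ∫_0^1/2 −u''(x) v(x) dx = ∫_0^1/2 f(x) v(x) dx.
Integrate the LHS by parts once:
  ∫_0^1/2 −u'' v dx = −[u'(x) v(x)]_0^1/2 + ∫_0^1/2 u'(x) v'(x) dx.
Thus ∫_0^1/2 u'(x) v'(x) dx = ∫_0^1/2 f(x) v(x) dx + [u'(x) v(x)]_0^1/2.
Choose V so that boundary terms are either known or forced to vanish.
u is Dirichlet: u(0) = u(1/2) = 0. Let V = H^1_0(0, 1/2); then v(0) = v(1/2) = 0, and [u' v]_0^1/2 = 0.
Weak formulation: find u (satisfying any essential BC) such that ∫_0^1/2 u'(x) v'(x) dx = ∫_0^1/2 f v dx for all v ∈ V.
Substituting f(x) = 3*x^2 - 2*x - 2, the right-hand side is ∫_0^1/2 (3*x^2 - 2*x - 2) v dx.


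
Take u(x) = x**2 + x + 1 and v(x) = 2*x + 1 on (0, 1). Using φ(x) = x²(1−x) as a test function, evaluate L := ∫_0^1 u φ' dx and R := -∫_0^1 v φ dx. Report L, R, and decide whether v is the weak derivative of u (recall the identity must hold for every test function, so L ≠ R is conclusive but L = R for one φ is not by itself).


LHS = -11/60, RHS = -11/60. Yes, v = u' weakly.

u(x) = x**2 + x + 1, classical derivative u'(x) = 2*x + 1.
φ(x) = x²(1−x), so φ'(x) = x*(2 - 3*x).
Note φ(0) = φ(1) = 0, so the boundary term u·φ vanishes.
LHS = ∫_0^1 u(x) φ'(x) dx = ∫_0^1 (-3*x^4 - x^3 - x^2 + 2*x) dx. Term by term:
  ∫_0^1 -3*x^4 dx = -3/5;  ∫_0^1 -x^3 dx = -1/4;  ∫_0^1 -x^2 dx = -1/3;
  ∫_0^1 2*x dx = 1.
Sum: -3/5 − 1/4 − 1/3 + 1 = -11/60.
So LHS = -11/60.
∫_0^1 v(x) φ(x) dx = ∫_0^1 (-2*x^4 + x^3 + x^2) dx. Term by term:
  ∫_0^1 -2*x^4 dx = -2/5;  ∫_0^1 x^3 dx = 1/4;  ∫_0^1 x^2 dx = 1/3.
Sum: -2/5 + 1/4 + 1/3 = 11/60.
So RHS = -∫_0^1 v(x) φ(x) dx = -11/60.
LHS = RHS, so the identity holds for this test φ.
Moreover u is smooth here and v(x) = u'(x) = 2*x + 1 pointwise, so the identity holds for every test function. Hence v is the weak derivative of u.


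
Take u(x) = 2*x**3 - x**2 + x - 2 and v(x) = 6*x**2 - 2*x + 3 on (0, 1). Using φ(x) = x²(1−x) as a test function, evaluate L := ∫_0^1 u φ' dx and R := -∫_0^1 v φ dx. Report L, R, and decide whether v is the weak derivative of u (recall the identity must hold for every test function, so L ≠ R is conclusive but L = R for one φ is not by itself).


LHS = -11/60, RHS = -7/20. No, v is not the weak derivative of u.

u(x) = 2*x**3 - x**2 + x - 2, classical derivative u'(x) = 6*x**2 - 2*x + 1.
φ(x) = x²(1−x), so φ'(x) = x*(2 - 3*x).
Note φ(0) = φ(1) = 0, so the boundary term u·φ vanishes.
LHS = ∫_0^1 u(x) φ'(x) dx = ∫_0^1 (-6*x^5 + 7*x^4 - 5*x^3 + 8*x^2 - 4*x) dx. Term by term:
  ∫_0^1 -6*x^5 dx = -1;  ∫_0^1 7*x^4 dx = 7/5;  ∫_0^1 -5*x^3 dx = -5/4;
  ∫_0^1 8*x^2 dx = 8/3;  ∫_0^1 -4*x dx = -2.
Sum: -1 + 7/5 − 5/4 + 8/3 − 2 = -11/60.
So LHS = -11/60.
∫_0^1 v(x) φ(x) dx = ∫_0^1 (-6*x^5 + 8*x^4 - 5*x^3 + 3*x^2) dx. Term by term:
  ∫_0^1 -6*x^5 dx = -1;  ∫_0^1 8*x^4 dx = 8/5;  ∫_0^1 -5*x^3 dx = -5/4;
  ∫_0^1 3*x^2 dx = 1.
Sum: -1 + 8/5 − 5/4 + 1 = 7/20.
So RHS = -∫_0^1 v(x) φ(x) dx = -7/20.
LHS − RHS = 1/6 ≠ 0, so the identity fails.
(For a valid weak derivative the identity must hold for EVERY test function, in particular this one. The failure shows v is NOT the weak derivative of u.)
Correct weak derivative would be u'(x) = 6*x**2 - 2*x + 1.


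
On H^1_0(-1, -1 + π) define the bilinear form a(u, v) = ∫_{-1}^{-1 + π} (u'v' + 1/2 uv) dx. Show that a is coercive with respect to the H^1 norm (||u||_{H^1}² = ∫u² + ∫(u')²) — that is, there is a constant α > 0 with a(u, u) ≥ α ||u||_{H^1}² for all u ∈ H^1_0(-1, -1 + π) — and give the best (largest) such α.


α = 3/4

Coercivity of a(·,·) on H^1_0(-1, -1 + π) means a(u, u) ≥ α ||u||_{H^1}² for every u ∈ H^1_0.
The interval has length L = π, and Poincaré/coercivity depend only on L. Here a(u, u) = ∫(u')² + (1/2)·∫u².
Here 0 < c = 1/2 < 1. The condition a(u,u) ≥ α||u||_{H^1}² reads (1−α)∫(u')² ≥ (α−c)∫u². Any admissible α is ≤ 1 (rapidly oscillating u have ∫u²/∫(u')² → 0), and α = 1 would force 0 ≥ (1−c)∫u², impossible since c < 1; so 1−α > 0. By the sharp Poincaré inequality on H^1_0 of an interval of length L, ∫(u')² ≥ (π/L)²∫u² with equality for the first sine mode sin(π(x−x₀)/L) (x₀ the left endpoint), so the inequality holds for all u iff (1−α)(π/L)² ≥ α − c, i.e. α ≤ ((π/L)² + c)/((π/L)² + 1) = (1 + c(L/π)²)/(1 + (L/π)²). With (π/L)² = 1 and c = 1/2, the largest admissible constant is α = ((π/L)² + c)/((π/L)² + 1).
Simplifying, α = 3/4.
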